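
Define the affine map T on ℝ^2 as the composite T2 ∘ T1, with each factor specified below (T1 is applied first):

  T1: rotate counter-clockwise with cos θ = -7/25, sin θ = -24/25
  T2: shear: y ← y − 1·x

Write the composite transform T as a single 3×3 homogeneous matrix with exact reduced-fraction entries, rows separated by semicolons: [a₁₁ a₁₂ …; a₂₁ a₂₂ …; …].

T = [-7/25 24/25 0; -17/25 -31/25 0; 0 0 1]

T1 = [-7/25 24/25 0; -24/25 -7/25 0; 0 0 1]
T2·T1 = [-7/25 24/25 0; -17/25 -31/25 0; 0 0 1]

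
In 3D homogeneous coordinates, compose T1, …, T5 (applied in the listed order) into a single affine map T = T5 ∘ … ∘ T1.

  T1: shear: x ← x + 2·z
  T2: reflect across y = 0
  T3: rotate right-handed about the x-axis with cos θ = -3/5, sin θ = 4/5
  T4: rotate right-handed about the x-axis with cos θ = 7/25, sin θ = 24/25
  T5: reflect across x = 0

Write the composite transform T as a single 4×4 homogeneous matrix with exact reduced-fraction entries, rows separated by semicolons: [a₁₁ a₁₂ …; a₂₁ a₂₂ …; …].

T = [-1 0 -2 0; 0 117/125 44/125 0; 0 44/125 -117/125 0; 0 0 0 1]

T1 = [1 0 2 0; 0 1 0 0; 0 0 1 0; 0 0 0 1]
T2·T1 = [1 0 2 0; 0 -1 0 0; 0 0 1 0; 0 0 0 1]
T3·…·T1 = [1 0 2 0; 0 3/5 -4/5 0; 0 -4/5 -3/5 0; 0 0 0 1]
T4·…·T1 = [1 0 2 0; 0 117/125 44/125 0; 0 44/125 -117/125 0; 0 0 0 1]
T5·…·T1 = [-1 0 -2 0; 0 117/125 44/125 0; 0 44/125 -117/125 0; 0 0 0 1]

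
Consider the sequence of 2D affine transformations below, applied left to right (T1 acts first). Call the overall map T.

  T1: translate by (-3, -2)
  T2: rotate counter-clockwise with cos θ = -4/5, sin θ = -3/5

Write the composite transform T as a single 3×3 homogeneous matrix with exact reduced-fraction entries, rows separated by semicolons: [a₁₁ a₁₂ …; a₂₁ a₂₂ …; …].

T1 = [1 0 -3; 0 1 -2; 0 0 1]
T2·T1 = [-4/5 3/5 6/5; -3/5 -4/5 17/5; 0 0 1]

T = [-4/5 3/5 6/5; -3/5 -4/5 17/5; 0 0 1]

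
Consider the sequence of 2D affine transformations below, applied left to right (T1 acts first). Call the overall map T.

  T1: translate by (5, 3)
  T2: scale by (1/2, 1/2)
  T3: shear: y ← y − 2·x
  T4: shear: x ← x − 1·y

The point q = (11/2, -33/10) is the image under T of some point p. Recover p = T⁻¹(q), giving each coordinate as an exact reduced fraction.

p = (-3/5, -4/5)

T1 = [1 0 5; 0 1 3; 0 0 1]
T2·T1 = [1/2 0 5/2; 0 1/2 3/2; 0 0 1]
T3·…·T1 = [1/2 0 5/2; -1 1/2 -7/2; 0 0 1]
T4·…·T1 = [3/2 -1/2 6; -1 1/2 -7/2; 0 0 1]
det M = 1/4; M⁻¹ = [2 2 -5; 4 6 -3; 0 0 1]
M⁻¹ · (11/2, -33/10)ᵀ = (-3/5, -4/5)ᵀ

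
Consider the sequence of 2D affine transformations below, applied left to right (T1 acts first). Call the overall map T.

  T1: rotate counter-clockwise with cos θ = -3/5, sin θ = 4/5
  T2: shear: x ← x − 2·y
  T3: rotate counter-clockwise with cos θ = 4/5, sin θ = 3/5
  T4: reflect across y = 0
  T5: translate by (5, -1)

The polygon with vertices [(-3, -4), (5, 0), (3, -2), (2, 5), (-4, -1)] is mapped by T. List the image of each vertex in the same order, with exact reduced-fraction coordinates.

image vertices: (9, -4), (-31/5, 12/5), (-77/25, 14/25), (98/25, 39/25), (332/25, -99/25)

T1 rotate counter-clockwise with cos θ = -3/5, sin θ = 4/5: (-3, -4) → (5, 0); (5, 0) → (-3, 4); (3, -2) → (-1/5, 18/5); (2, 5) → (-26/5, -7/5); (-4, -1) → (16/5, -13/5)
T2 shear: x ← x − 2·y: (5, 0) → (5, 0); (-3, 4) → (-11, 4); (-1/5, 18/5) → (-37/5, 18/5); (-26/5, -7/5) → (-12/5, -7/5); (16/5, -13/5) → (42/5, -13/5)
T3 rotate counter-clockwise with cos θ = 4/5, sin θ = 3/5: (5, 0) → (4, 3); (-11, 4) → (-56/5, -17/5); (-37/5, 18/5) → (-202/25, -39/25); (-12/5, -7/5) → (-27/25, -64/25); (42/5, -13/5) → (207/25, 74/25)
T4 reflect across y = 0: (4, 3) → (4, -3); (-56/5, -17/5) → (-56/5, 17/5); (-202/25, -39/25) → (-202/25, 39/25); (-27/25, -64/25) → (-27/25, 64/25); (207/25, 74/25) → (207/25, -74/25)
T5 translate by (5, -1): (4, -3) → (9, -4); (-56/5, 17/5) → (-31/5, 12/5); (-202/25, 39/25) → (-77/25, 14/25); (-27/25, 64/25) → (98/25, 39/25); (207/25, -74/25) → (332/25, -99/25)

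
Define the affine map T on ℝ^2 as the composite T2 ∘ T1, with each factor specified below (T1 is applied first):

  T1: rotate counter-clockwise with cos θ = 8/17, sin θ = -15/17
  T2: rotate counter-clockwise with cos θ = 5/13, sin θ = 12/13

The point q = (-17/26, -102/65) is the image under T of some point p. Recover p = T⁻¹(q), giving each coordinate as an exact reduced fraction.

p = (-4/5, -3/2)

T1 = [8/17 15/17 0; -15/17 8/17 0; 0 0 1]
T2·T1 = [220/221 -21/221 0; 21/221 220/221 0; 0 0 1]
det M = 1; M⁻¹ = [220/221 21/221 0; -21/221 220/221 0; 0 0 1]
M⁻¹ · (-17/26, -102/65)ᵀ = (-4/5, -3/2)ᵀ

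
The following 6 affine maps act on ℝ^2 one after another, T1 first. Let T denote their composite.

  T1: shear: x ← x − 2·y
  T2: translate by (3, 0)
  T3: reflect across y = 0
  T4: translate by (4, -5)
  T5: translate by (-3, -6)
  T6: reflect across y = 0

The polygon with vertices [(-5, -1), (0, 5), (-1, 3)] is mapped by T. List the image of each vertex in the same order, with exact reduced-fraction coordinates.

T1 shear: x ← x − 2·y: (-5, -1) → (-3, -1); (0, 5) → (-10, 5); (-1, 3) → (-7, 3)
T2 translate by (3, 0): (-3, -1) → (0, -1); (-10, 5) → (-7, 5); (-7, 3) → (-4, 3)
T3 reflect across y = 0: (0, -1) → (0, 1); (-7, 5) → (-7, -5); (-4, 3) → (-4, -3)
T4 translate by (4, -5): (0, 1) → (4, -4); (-7, -5) → (-3, -10); (-4, -3) → (0, -8)
T5 translate by (-3, -6): (4, -4) → (1, -10); (-3, -10) → (-6, -16); (0, -8) → (-3, -14)
T6 reflect across y = 0: (1, -10) → (1, 10); (-6, -16) → (-6, 16); (-3, -14) → (-3, 14)

image vertices: (1, 10), (-6, 16), (-3, 14)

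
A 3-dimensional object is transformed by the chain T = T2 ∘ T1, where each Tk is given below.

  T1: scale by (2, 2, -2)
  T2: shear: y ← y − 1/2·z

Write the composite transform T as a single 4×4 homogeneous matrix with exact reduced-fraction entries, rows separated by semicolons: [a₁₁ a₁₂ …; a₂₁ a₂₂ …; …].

T = [2 0 0 0; 0 2 1 0; 0 0 -2 0; 0 0 0 1]

T1 = [2 0 0 0; 0 2 0 0; 0 0 -2 0; 0 0 0 1]
T2·T1 = [2 0 0 0; 0 2 1 0; 0 0 -2 0; 0 0 0 1]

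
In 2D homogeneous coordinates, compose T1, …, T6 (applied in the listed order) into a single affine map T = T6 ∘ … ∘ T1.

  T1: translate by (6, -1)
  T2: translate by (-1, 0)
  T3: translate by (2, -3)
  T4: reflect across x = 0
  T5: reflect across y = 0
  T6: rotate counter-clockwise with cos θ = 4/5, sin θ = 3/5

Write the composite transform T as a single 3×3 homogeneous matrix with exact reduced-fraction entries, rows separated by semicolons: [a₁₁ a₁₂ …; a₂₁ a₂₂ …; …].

T1 = [1 0 6; 0 1 -1; 0 0 1]
T2·T1 = [1 0 5; 0 1 -1; 0 0 1]
T3·…·T1 = [1 0 7; 0 1 -4; 0 0 1]
T4·…·T1 = [-1 0 -7; 0 1 -4; 0 0 1]
T5·…·T1 = [-1 0 -7; 0 -1 4; 0 0 1]
T6·…·T1 = [-4/5 3/5 -8; -3/5 -4/5 -1; 0 0 1]

T = [-4/5 3/5 -8; -3/5 -4/5 -1; 0 0 1]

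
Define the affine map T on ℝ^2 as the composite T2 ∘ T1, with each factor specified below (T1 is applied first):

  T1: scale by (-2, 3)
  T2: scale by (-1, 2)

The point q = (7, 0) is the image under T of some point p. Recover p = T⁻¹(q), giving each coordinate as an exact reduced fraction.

p = (7/2, 0)

T1 = [-2 0 0; 0 3 0; 0 0 1]
T2·T1 = [2 0 0; 0 6 0; 0 0 1]
det M = 12; M⁻¹ = [1/2 0 0; 0 1/6 0; 0 0 1]
M⁻¹ · (7, 0)ᵀ = (7/2, 0)ᵀ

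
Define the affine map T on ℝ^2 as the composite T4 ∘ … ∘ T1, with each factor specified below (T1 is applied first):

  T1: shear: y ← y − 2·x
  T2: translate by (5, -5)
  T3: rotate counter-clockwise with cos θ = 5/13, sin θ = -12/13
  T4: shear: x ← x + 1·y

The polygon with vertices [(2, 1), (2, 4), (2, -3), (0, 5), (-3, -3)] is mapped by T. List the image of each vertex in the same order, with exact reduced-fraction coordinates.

image vertices: (-185/13, -124/13), (-134/13, -109/13), (-253/13, -144/13), (-35/13, -60/13), (-48/13, -34/13)

T1 shear: y ← y − 2·x: (2, 1) → (2, -3); (2, 4) → (2, 0); (2, -3) → (2, -7); (0, 5) → (0, 5); (-3, -3) → (-3, 3)
T2 translate by (5, -5): (2, -3) → (7, -8); (2, 0) → (7, -5); (2, -7) → (7, -12); (0, 5) → (5, 0); (-3, 3) → (2, -2)
T3 rotate counter-clockwise with cos θ = 5/13, sin θ = -12/13: (7, -8) → (-61/13, -124/13); (7, -5) → (-25/13, -109/13); (7, -12) → (-109/13, -144/13); (5, 0) → (25/13, -60/13); (2, -2) → (-14/13, -34/13)
T4 shear: x ← x + 1·y: (-61/13, -124/13) → (-185/13, -124/13); (-25/13, -109/13) → (-134/13, -109/13); (-109/13, -144/13) → (-253/13, -144/13); (25/13, -60/13) → (-35/13, -60/13); (-14/13, -34/13) → (-48/13, -34/13)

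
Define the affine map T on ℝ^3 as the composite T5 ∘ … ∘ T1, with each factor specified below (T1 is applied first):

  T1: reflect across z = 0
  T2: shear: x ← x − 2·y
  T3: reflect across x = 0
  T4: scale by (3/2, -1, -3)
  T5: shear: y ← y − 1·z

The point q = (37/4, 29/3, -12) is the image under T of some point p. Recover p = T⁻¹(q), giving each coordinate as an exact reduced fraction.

T1 = [1 0 0 0; 0 1 0 0; 0 0 -1 0; 0 0 0 1]
T2·T1 = [1 -2 0 0; 0 1 0 0; 0 0 -1 0; 0 0 0 1]
T3·…·T1 = [-1 2 0 0; 0 1 0 0; 0 0 -1 0; 0 0 0 1]
T4·…·T1 = [-3/2 3 0 0; 0 -1 0 0; 0 0 3 0; 0 0 0 1]
T5·…·T1 = [-3/2 3 0 0; 0 -1 -3 0; 0 0 3 0; 0 0 0 1]
det M = 9/2; M⁻¹ = [-2/3 -2 -2 0; 0 -1 -1 0; 0 0 1/3 0; 0 0 0 1]
M⁻¹ · (37/4, 29/3, -12)ᵀ = (-3/2, 7/3, -4)ᵀ

p = (-3/2, 7/3, -4)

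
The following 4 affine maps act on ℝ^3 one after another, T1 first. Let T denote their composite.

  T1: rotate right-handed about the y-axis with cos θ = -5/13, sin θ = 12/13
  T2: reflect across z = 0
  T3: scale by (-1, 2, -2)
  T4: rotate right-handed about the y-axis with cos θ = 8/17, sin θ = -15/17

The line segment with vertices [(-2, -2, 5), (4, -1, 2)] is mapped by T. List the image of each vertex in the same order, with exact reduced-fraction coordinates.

T1 rotate right-handed about the y-axis with cos θ = -5/13, sin θ = 12/13: (-2, -2, 5) → (70/13, -2, -1/13); (4, -1, 2) → (4/13, -1, -58/13)
T2 reflect across z = 0: (70/13, -2, -1/13) → (70/13, -2, 1/13); (4/13, -1, -58/13) → (4/13, -1, 58/13)
T3 scale by (-1, 2, -2): (70/13, -2, 1/13) → (-70/13, -4, -2/13); (4/13, -1, 58/13) → (-4/13, -2, -116/13)
T4 rotate right-handed about the y-axis with cos θ = 8/17, sin θ = -15/17: (-70/13, -4, -2/13) → (-530/221, -4, -82/17); (-4/13, -2, -116/13) → (1708/221, -2, -76/17)

image vertices: (-530/221, -4, -82/17), (1708/221, -2, -76/17)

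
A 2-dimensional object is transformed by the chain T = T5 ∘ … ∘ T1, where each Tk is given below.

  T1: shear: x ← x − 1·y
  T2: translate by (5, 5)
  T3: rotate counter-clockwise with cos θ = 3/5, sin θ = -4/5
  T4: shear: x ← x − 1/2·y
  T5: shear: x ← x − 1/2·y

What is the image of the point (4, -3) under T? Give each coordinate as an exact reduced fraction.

T1 shear: x ← x − 1·y: (4, -3) → (7, -3)
T2 translate by (5, 5): (7, -3) → (12, 2)
T3 rotate counter-clockwise with cos θ = 3/5, sin θ = -4/5: (12, 2) → (44/5, -42/5)
T4 shear: x ← x − 1/2·y: (44/5, -42/5) → (13, -42/5)
T5 shear: x ← x − 1/2·y: (13, -42/5) → (86/5, -42/5)

T(p) = (86/5, -42/5)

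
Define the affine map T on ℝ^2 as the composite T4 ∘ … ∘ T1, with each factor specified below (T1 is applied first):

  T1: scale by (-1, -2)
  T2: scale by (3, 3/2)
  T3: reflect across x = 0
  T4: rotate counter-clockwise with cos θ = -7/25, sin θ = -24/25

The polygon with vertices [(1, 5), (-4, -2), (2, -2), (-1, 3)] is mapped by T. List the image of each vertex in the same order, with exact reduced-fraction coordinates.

image vertices: (-381/25, 33/25), (228/25, 246/25), (102/25, -186/25), (-39/5, 27/5)

T1 scale by (-1, -2): (1, 5) → (-1, -10); (-4, -2) → (4, 4); (2, -2) → (-2, 4); (-1, 3) → (1, -6)
T2 scale by (3, 3/2): (-1, -10) → (-3, -15); (4, 4) → (12, 6); (-2, 4) → (-6, 6); (1, -6) → (3, -9)
T3 reflect across x = 0: (-3, -15) → (3, -15); (12, 6) → (-12, 6); (-6, 6) → (6, 6); (3, -9) → (-3, -9)
T4 rotate counter-clockwise with cos θ = -7/25, sin θ = -24/25: (3, -15) → (-381/25, 33/25); (-12, 6) → (228/25, 246/25); (6, 6) → (102/25, -186/25); (-3, -9) → (-39/5, 27/5)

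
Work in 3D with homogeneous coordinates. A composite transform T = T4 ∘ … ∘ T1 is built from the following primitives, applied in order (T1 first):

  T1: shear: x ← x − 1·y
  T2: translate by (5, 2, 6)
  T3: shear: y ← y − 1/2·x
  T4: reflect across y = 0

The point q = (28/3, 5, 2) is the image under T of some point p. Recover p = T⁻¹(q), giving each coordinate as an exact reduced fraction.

p = (2, -7/3, -4)

T1 = [1 -1 0 0; 0 1 0 0; 0 0 1 0; 0 0 0 1]
T2·T1 = [1 -1 0 5; 0 1 0 2; 0 0 1 6; 0 0 0 1]
T3·…·T1 = [1 -1 0 5; -1/2 3/2 0 -1/2; 0 0 1 6; 0 0 0 1]
T4·…·T1 = [1 -1 0 5; 1/2 -3/2 0 1/2; 0 0 1 6; 0 0 0 1]
det M = -1; M⁻¹ = [3/2 -1 0 -7; 1/2 -1 0 -2; 0 0 1 -6; 0 0 0 1]
M⁻¹ · (28/3, 5, 2)ᵀ = (2, -7/3, -4)ᵀ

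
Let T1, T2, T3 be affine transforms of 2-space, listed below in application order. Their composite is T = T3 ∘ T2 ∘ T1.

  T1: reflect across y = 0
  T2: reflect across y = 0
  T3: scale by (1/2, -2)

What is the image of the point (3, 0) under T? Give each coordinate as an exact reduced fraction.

T1 reflect across y = 0: (3, 0) → (3, 0)
T2 reflect across y = 0: (3, 0) → (3, 0)
T3 scale by (1/2, -2): (3, 0) → (3/2, 0)

T(p) = (3/2, 0)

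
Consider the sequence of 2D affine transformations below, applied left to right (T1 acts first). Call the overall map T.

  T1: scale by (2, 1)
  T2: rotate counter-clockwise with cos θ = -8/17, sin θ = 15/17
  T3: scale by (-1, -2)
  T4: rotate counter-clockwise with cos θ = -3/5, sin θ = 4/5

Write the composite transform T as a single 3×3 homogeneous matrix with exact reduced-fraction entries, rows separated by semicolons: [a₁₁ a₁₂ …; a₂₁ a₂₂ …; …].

T1 = [2 0 0; 0 1 0; 0 0 1]
T2·T1 = [-16/17 -15/17 0; 30/17 -8/17 0; 0 0 1]
T3·…·T1 = [16/17 15/17 0; -60/17 16/17 0; 0 0 1]
T4·…·T1 = [192/85 -109/85 0; 244/85 12/85 0; 0 0 1]

T = [192/85 -109/85 0; 244/85 12/85 0; 0 0 1]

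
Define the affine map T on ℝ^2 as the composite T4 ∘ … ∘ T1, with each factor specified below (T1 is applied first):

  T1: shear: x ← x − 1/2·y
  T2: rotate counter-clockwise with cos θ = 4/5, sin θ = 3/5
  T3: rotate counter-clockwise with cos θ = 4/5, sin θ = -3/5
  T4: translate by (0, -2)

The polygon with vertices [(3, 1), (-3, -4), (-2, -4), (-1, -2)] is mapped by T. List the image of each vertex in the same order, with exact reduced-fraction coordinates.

T1 shear: x ← x − 1/2·y: (3, 1) → (5/2, 1); (-3, -4) → (-1, -4); (-2, -4) → (0, -4); (-1, -2) → (0, -2)
T2 rotate counter-clockwise with cos θ = 4/5, sin θ = 3/5: (5/2, 1) → (7/5, 23/10); (-1, -4) → (8/5, -19/5); (0, -4) → (12/5, -16/5); (0, -2) → (6/5, -8/5)
T3 rotate counter-clockwise with cos θ = 4/5, sin θ = -3/5: (7/5, 23/10) → (5/2, 1); (8/5, -19/5) → (-1, -4); (12/5, -16/5) → (0, -4); (6/5, -8/5) → (0, -2)
T4 translate by (0, -2): (5/2, 1) → (5/2, -1); (-1, -4) → (-1, -6); (0, -4) → (0, -6); (0, -2) → (0, -4)

image vertices: (5/2, -1), (-1, -6), (0, -6), (0, -4)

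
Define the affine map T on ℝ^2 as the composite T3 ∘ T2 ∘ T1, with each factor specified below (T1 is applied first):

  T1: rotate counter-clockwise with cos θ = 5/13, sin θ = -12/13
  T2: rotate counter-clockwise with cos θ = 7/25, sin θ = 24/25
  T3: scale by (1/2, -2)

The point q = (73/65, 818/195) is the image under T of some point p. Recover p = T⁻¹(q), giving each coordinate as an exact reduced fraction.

T1 = [5/13 12/13 0; -12/13 5/13 0; 0 0 1]
T2·T1 = [323/325 -36/325 0; 36/325 323/325 0; 0 0 1]
T3·…·T1 = [323/650 -18/325 0; -72/325 -646/325 0; 0 0 1]
det M = -1; M⁻¹ = [646/325 -18/325 0; -72/325 -323/650 0; 0 0 1]
M⁻¹ · (73/65, 818/195)ᵀ = (2, -7/3)ᵀ

p = (2, -7/3)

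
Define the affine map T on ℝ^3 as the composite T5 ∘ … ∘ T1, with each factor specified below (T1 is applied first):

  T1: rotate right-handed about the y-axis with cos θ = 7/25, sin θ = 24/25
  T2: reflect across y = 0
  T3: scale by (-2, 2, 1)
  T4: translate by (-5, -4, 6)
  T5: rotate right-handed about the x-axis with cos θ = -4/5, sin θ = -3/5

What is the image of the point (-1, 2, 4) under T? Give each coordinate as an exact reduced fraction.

T1 rotate right-handed about the y-axis with cos θ = 7/25, sin θ = 24/25: (-1, 2, 4) → (89/25, 2, 52/25)
T2 reflect across y = 0: (89/25, 2, 52/25) → (89/25, -2, 52/25)
T3 scale by (-2, 2, 1): (89/25, -2, 52/25) → (-178/25, -4, 52/25)
T4 translate by (-5, -4, 6): (-178/25, -4, 52/25) → (-303/25, -8, 202/25)
T5 rotate right-handed about the x-axis with cos θ = -4/5, sin θ = -3/5: (-303/25, -8, 202/25) → (-303/25, 1406/125, -208/125)

T(p) = (-303/25, 1406/125, -208/125)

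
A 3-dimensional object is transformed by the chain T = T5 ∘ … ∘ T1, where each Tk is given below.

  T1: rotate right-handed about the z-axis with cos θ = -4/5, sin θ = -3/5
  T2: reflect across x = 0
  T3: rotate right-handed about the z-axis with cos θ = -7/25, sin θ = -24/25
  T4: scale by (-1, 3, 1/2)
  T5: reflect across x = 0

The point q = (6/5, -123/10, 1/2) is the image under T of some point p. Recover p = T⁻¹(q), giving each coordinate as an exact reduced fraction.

T1 = [-4/5 3/5 0 0; -3/5 -4/5 0 0; 0 0 1 0; 0 0 0 1]
T2·T1 = [4/5 -3/5 0 0; -3/5 -4/5 0 0; 0 0 1 0; 0 0 0 1]
T3·…·T1 = [-4/5 -3/5 0 0; -3/5 4/5 0 0; 0 0 1 0; 0 0 0 1]
T4·…·T1 = [4/5 3/5 0 0; -9/5 12/5 0 0; 0 0 1/2 0; 0 0 0 1]
T5·…·T1 = [-4/5 -3/5 0 0; -9/5 12/5 0 0; 0 0 1/2 0; 0 0 0 1]
det M = -3/2; M⁻¹ = [-4/5 -1/5 0 0; -3/5 4/15 0 0; 0 0 2 0; 0 0 0 1]
M⁻¹ · (6/5, -123/10, 1/2)ᵀ = (3/2, -4, 1)ᵀ

p = (3/2, -4, 1)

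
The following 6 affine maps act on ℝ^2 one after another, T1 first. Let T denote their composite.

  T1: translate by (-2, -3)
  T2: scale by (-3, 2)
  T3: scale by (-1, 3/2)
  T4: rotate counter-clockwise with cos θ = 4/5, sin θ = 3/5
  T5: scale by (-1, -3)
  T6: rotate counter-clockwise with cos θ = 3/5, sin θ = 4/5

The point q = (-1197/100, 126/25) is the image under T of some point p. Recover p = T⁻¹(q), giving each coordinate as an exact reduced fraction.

p = (2, 5/4)

T1 = [1 0 -2; 0 1 -3; 0 0 1]
T2·T1 = [-3 0 6; 0 2 -6; 0 0 1]
T3·…·T1 = [3 0 -6; 0 3 -9; 0 0 1]
T4·…·T1 = [12/5 -9/5 3/5; 9/5 12/5 -54/5; 0 0 1]
T5·…·T1 = [-12/5 9/5 -3/5; -27/5 -36/5 162/5; 0 0 1]
T6·…·T1 = [72/25 171/25 -657/25; -129/25 -72/25 474/25; 0 0 1]
det M = 27; M⁻¹ = [-8/75 -19/75 2; 43/225 8/75 3; 0 0 1]
M⁻¹ · (-1197/100, 126/25)ᵀ = (2, 5/4)ᵀ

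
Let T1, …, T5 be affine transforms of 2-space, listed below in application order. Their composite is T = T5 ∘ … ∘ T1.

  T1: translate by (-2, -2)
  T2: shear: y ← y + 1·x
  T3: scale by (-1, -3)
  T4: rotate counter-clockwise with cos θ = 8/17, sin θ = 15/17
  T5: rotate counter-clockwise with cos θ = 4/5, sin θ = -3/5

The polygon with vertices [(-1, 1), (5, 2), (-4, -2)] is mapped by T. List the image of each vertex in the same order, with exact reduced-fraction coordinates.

image vertices: (-201/85, 1032/85), (93/85, -801/85), (-618/85, 2526/85)

T1 translate by (-2, -2): (-1, 1) → (-3, -1); (5, 2) → (3, 0); (-4, -2) → (-6, -4)
T2 shear: y ← y + 1·x: (-3, -1) → (-3, -4); (3, 0) → (3, 3); (-6, -4) → (-6, -10)
T3 scale by (-1, -3): (-3, -4) → (3, 12); (3, 3) → (-3, -9); (-6, -10) → (6, 30)
T4 rotate counter-clockwise with cos θ = 8/17, sin θ = 15/17: (3, 12) → (-156/17, 141/17); (-3, -9) → (111/17, -117/17); (6, 30) → (-402/17, 330/17)
T5 rotate counter-clockwise with cos θ = 4/5, sin θ = -3/5: (-156/17, 141/17) → (-201/85, 1032/85); (111/17, -117/17) → (93/85, -801/85); (-402/17, 330/17) → (-618/85, 2526/85)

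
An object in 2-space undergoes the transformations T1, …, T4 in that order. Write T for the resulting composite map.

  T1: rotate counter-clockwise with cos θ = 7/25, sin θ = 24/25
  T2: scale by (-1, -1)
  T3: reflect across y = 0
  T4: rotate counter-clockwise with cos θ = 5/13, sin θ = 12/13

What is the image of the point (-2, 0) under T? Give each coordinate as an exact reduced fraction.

T(p) = (646/325, -72/325)

T1 rotate counter-clockwise with cos θ = 7/25, sin θ = 24/25: (-2, 0) → (-14/25, -48/25)
T2 scale by (-1, -1): (-14/25, -48/25) → (14/25, 48/25)
T3 reflect across y = 0: (14/25, 48/25) → (14/25, -48/25)
T4 rotate counter-clockwise with cos θ = 5/13, sin θ = 12/13: (14/25, -48/25) → (646/325, -72/325)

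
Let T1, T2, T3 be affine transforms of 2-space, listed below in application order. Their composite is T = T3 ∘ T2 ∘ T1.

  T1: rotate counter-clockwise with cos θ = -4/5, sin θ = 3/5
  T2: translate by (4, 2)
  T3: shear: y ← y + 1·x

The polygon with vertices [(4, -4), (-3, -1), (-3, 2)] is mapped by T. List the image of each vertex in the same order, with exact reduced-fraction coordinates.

T1 rotate counter-clockwise with cos θ = -4/5, sin θ = 3/5: (4, -4) → (-4/5, 28/5); (-3, -1) → (3, -1); (-3, 2) → (6/5, -17/5)
T2 translate by (4, 2): (-4/5, 28/5) → (16/5, 38/5); (3, -1) → (7, 1); (6/5, -17/5) → (26/5, -7/5)
T3 shear: y ← y + 1·x: (16/5, 38/5) → (16/5, 54/5); (7, 1) → (7, 8); (26/5, -7/5) → (26/5, 19/5)

image vertices: (16/5, 54/5), (7, 8), (26/5, 19/5)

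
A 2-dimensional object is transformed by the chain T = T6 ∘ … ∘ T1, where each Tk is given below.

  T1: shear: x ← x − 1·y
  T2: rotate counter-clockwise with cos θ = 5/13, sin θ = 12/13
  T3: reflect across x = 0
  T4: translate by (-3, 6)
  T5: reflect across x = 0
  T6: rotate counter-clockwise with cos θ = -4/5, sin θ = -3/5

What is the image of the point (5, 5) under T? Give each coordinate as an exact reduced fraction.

T(p) = (393/65, -349/65)

T1 shear: x ← x − 1·y: (5, 5) → (0, 5)
T2 rotate counter-clockwise with cos θ = 5/13, sin θ = 12/13: (0, 5) → (-60/13, 25/13)
T3 reflect across x = 0: (-60/13, 25/13) → (60/13, 25/13)
T4 translate by (-3, 6): (60/13, 25/13) → (21/13, 103/13)
T5 reflect across x = 0: (21/13, 103/13) → (-21/13, 103/13)
T6 rotate counter-clockwise with cos θ = -4/5, sin θ = -3/5: (-21/13, 103/13) → (393/65, -349/65)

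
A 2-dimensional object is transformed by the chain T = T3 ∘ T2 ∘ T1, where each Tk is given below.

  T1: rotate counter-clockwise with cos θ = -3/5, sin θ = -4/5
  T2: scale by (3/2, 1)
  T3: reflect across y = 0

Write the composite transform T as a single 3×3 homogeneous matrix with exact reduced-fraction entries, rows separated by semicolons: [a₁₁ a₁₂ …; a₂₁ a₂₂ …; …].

T = [-9/10 6/5 0; 4/5 3/5 0; 0 0 1]

T1 = [-3/5 4/5 0; -4/5 -3/5 0; 0 0 1]
T2·T1 = [-9/10 6/5 0; -4/5 -3/5 0; 0 0 1]
T3·…·T1 = [-9/10 6/5 0; 4/5 3/5 0; 0 0 1]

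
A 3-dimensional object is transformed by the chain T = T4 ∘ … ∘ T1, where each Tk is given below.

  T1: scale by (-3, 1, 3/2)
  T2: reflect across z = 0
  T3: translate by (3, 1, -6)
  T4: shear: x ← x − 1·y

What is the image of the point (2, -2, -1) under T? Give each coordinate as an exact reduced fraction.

T1 scale by (-3, 1, 3/2): (2, -2, -1) → (-6, -2, -3/2)
T2 reflect across z = 0: (-6, -2, -3/2) → (-6, -2, 3/2)
T3 translate by (3, 1, -6): (-6, -2, 3/2) → (-3, -1, -9/2)
T4 shear: x ← x − 1·y: (-3, -1, -9/2) → (-2, -1, -9/2)

T(p) = (-2, -1, -9/2)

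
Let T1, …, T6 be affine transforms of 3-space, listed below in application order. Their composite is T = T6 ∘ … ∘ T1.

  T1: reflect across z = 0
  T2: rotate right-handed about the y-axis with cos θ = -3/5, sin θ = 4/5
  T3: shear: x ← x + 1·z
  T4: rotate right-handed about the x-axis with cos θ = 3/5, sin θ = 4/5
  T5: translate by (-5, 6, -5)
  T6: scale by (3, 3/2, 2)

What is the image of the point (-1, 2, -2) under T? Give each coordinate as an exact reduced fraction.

T(p) = (-48/5, 282/25, -182/25)

T1 reflect across z = 0: (-1, 2, -2) → (-1, 2, 2)
T2 rotate right-handed about the y-axis with cos θ = -3/5, sin θ = 4/5: (-1, 2, 2) → (11/5, 2, -2/5)
T3 shear: x ← x + 1·z: (11/5, 2, -2/5) → (9/5, 2, -2/5)
T4 rotate right-handed about the x-axis with cos θ = 3/5, sin θ = 4/5: (9/5, 2, -2/5) → (9/5, 38/25, 34/25)
T5 translate by (-5, 6, -5): (9/5, 38/25, 34/25) → (-16/5, 188/25, -91/25)
T6 scale by (3, 3/2, 2): (-16/5, 188/25, -91/25) → (-48/5, 282/25, -182/25)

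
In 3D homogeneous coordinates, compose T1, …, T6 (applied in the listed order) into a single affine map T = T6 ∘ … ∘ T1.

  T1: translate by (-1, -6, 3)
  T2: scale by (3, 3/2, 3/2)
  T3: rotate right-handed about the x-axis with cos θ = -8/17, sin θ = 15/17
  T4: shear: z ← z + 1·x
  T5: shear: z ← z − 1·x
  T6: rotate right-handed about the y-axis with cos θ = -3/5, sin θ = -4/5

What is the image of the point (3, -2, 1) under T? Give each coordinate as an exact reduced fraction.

T(p) = (606/85, 6/17, 1092/85)

T1 translate by (-1, -6, 3): (3, -2, 1) → (2, -8, 4)
T2 scale by (3, 3/2, 3/2): (2, -8, 4) → (6, -12, 6)
T3 rotate right-handed about the x-axis with cos θ = -8/17, sin θ = 15/17: (6, -12, 6) → (6, 6/17, -228/17)
T4 shear: z ← z + 1·x: (6, 6/17, -228/17) → (6, 6/17, -126/17)
T5 shear: z ← z − 1·x: (6, 6/17, -126/17) → (6, 6/17, -228/17)
T6 rotate right-handed about the y-axis with cos θ = -3/5, sin θ = -4/5: (6, 6/17, -228/17) → (606/85, 6/17, 1092/85)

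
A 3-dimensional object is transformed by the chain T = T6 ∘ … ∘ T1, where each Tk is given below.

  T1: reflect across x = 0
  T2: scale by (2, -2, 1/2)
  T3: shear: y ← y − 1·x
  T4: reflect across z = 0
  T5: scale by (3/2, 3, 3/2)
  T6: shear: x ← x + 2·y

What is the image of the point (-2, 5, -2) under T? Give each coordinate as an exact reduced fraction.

T(p) = (-78, -42, 3/2)

T1 reflect across x = 0: (-2, 5, -2) → (2, 5, -2)
T2 scale by (2, -2, 1/2): (2, 5, -2) → (4, -10, -1)
T3 shear: y ← y − 1·x: (4, -10, -1) → (4, -14, -1)
T4 reflect across z = 0: (4, -14, -1) → (4, -14, 1)
T5 scale by (3/2, 3, 3/2): (4, -14, 1) → (6, -42, 3/2)
T6 shear: x ← x + 2·y: (6, -42, 3/2) → (-78, -42, 3/2)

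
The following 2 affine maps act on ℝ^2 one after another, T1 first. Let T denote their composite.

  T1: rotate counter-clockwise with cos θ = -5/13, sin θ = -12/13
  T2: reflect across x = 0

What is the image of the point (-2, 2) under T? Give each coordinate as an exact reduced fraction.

T1 rotate counter-clockwise with cos θ = -5/13, sin θ = -12/13: (-2, 2) → (34/13, 14/13)
T2 reflect across x = 0: (34/13, 14/13) → (-34/13, 14/13)

T(p) = (-34/13, 14/13)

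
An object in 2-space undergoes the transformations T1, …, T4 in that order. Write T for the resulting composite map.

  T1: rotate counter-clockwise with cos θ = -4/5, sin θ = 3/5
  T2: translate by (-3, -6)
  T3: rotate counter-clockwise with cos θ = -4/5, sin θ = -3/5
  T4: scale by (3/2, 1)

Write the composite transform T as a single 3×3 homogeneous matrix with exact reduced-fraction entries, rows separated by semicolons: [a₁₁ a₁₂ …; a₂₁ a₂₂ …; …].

T = [3/2 0 -9/5; 0 1 33/5; 0 0 1]

T1 = [-4/5 -3/5 0; 3/5 -4/5 0; 0 0 1]
T2·T1 = [-4/5 -3/5 -3; 3/5 -4/5 -6; 0 0 1]
T3·…·T1 = [1 0 -6/5; 0 1 33/5; 0 0 1]
T4·…·T1 = [3/2 0 -9/5; 0 1 33/5; 0 0 1]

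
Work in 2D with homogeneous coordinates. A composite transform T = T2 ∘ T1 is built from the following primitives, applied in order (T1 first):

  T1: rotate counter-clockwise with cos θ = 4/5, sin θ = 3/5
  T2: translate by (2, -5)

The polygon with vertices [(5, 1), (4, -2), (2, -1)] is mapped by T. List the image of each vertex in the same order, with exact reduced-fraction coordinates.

image vertices: (27/5, -6/5), (32/5, -21/5), (21/5, -23/5)

T1 rotate counter-clockwise with cos θ = 4/5, sin θ = 3/5: (5, 1) → (17/5, 19/5); (4, -2) → (22/5, 4/5); (2, -1) → (11/5, 2/5)
T2 translate by (2, -5): (17/5, 19/5) → (27/5, -6/5); (22/5, 4/5) → (32/5, -21/5); (11/5, 2/5) → (21/5, -23/5)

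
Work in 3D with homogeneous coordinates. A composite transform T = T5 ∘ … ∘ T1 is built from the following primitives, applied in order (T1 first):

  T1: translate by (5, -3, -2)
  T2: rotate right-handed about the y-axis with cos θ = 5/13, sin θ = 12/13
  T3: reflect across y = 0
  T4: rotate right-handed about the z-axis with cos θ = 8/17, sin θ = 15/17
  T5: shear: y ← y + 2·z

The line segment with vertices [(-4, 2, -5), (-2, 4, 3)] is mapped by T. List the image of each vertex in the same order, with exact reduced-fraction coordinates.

image vertices: (-827/221, -2679/221, -47/13), (411/221, -753/221, -31/13)

T1 translate by (5, -3, -2): (-4, 2, -5) → (1, -1, -7); (-2, 4, 3) → (3, 1, 1)
T2 rotate right-handed about the y-axis with cos θ = 5/13, sin θ = 12/13: (1, -1, -7) → (-79/13, -1, -47/13); (3, 1, 1) → (27/13, 1, -31/13)
T3 reflect across y = 0: (-79/13, -1, -47/13) → (-79/13, 1, -47/13); (27/13, 1, -31/13) → (27/13, -1, -31/13)
T4 rotate right-handed about the z-axis with cos θ = 8/17, sin θ = 15/17: (-79/13, 1, -47/13) → (-827/221, -1081/221, -47/13); (27/13, -1, -31/13) → (411/221, 301/221, -31/13)
T5 shear: y ← y + 2·z: (-827/221, -1081/221, -47/13) → (-827/221, -2679/221, -47/13); (411/221, 301/221, -31/13) → (411/221, -753/221, -31/13)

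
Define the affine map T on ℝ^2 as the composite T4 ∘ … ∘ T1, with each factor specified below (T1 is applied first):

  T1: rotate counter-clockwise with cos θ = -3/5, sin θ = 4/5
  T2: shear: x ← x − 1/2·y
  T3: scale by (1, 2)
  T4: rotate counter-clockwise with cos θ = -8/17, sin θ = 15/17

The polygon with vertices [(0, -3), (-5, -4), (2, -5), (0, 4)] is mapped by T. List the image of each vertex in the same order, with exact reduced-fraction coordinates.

T1 rotate counter-clockwise with cos θ = -3/5, sin θ = 4/5: (0, -3) → (12/5, 9/5); (-5, -4) → (31/5, -8/5); (2, -5) → (14/5, 23/5); (0, 4) → (-16/5, -12/5)
T2 shear: x ← x − 1/2·y: (12/5, 9/5) → (3/2, 9/5); (31/5, -8/5) → (7, -8/5); (14/5, 23/5) → (1/2, 23/5); (-16/5, -12/5) → (-2, -12/5)
T3 scale by (1, 2): (3/2, 9/5) → (3/2, 18/5); (7, -8/5) → (7, -16/5); (1/2, 23/5) → (1/2, 46/5); (-2, -12/5) → (-2, -24/5)
T4 rotate counter-clockwise with cos θ = -8/17, sin θ = 15/17: (3/2, 18/5) → (-66/17, -63/170); (7, -16/5) → (-8/17, 653/85); (1/2, 46/5) → (-142/17, -661/170); (-2, -24/5) → (88/17, 42/85)

image vertices: (-66/17, -63/170), (-8/17, 653/85), (-142/17, -661/170), (88/17, 42/85)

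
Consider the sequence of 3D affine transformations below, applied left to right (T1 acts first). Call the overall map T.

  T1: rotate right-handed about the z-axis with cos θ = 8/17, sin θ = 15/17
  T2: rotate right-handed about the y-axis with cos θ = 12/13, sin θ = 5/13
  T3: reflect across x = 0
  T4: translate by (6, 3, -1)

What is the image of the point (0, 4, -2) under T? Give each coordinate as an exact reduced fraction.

T1 rotate right-handed about the z-axis with cos θ = 8/17, sin θ = 15/17: (0, 4, -2) → (-60/17, 32/17, -2)
T2 rotate right-handed about the y-axis with cos θ = 12/13, sin θ = 5/13: (-60/17, 32/17, -2) → (-890/221, 32/17, -108/221)
T3 reflect across x = 0: (-890/221, 32/17, -108/221) → (890/221, 32/17, -108/221)
T4 translate by (6, 3, -1): (890/221, 32/17, -108/221) → (2216/221, 83/17, -329/221)

T(p) = (2216/221, 83/17, -329/221)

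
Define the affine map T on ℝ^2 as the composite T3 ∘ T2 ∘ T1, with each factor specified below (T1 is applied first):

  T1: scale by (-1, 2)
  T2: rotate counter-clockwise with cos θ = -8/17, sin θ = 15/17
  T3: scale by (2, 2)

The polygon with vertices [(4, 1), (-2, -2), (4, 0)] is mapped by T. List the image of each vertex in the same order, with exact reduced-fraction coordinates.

image vertices: (4/17, -152/17), (88/17, 124/17), (64/17, -120/17)

T1 scale by (-1, 2): (4, 1) → (-4, 2); (-2, -2) → (2, -4); (4, 0) → (-4, 0)
T2 rotate counter-clockwise with cos θ = -8/17, sin θ = 15/17: (-4, 2) → (2/17, -76/17); (2, -4) → (44/17, 62/17); (-4, 0) → (32/17, -60/17)
T3 scale by (2, 2): (2/17, -76/17) → (4/17, -152/17); (44/17, 62/17) → (88/17, 124/17); (32/17, -60/17) → (64/17, -120/17)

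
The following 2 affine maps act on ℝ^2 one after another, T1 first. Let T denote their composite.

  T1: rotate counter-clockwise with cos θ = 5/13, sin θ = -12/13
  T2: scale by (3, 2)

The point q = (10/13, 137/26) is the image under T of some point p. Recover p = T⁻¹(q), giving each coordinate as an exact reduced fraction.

p = (-7/3, 5/4)

T1 = [5/13 12/13 0; -12/13 5/13 0; 0 0 1]
T2·T1 = [15/13 36/13 0; -24/13 10/13 0; 0 0 1]
det M = 6; M⁻¹ = [5/39 -6/13 0; 4/13 5/26 0; 0 0 1]
M⁻¹ · (10/13, 137/26)ᵀ = (-7/3, 5/4)ᵀ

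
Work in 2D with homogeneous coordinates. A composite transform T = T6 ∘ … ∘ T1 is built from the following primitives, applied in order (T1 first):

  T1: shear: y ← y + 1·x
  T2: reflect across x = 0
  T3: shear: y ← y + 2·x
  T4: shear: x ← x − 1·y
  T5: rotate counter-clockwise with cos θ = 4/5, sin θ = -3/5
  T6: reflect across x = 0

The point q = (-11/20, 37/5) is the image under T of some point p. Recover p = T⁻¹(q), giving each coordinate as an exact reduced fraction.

T1 = [1 0 0; 1 1 0; 0 0 1]
T2·T1 = [-1 0 0; 1 1 0; 0 0 1]
T3·…·T1 = [-1 0 0; -1 1 0; 0 0 1]
T4·…·T1 = [0 -1 0; -1 1 0; 0 0 1]
T5·…·T1 = [-3/5 -1/5 0; -4/5 7/5 0; 0 0 1]
T6·…·T1 = [3/5 1/5 0; -4/5 7/5 0; 0 0 1]
det M = 1; M⁻¹ = [7/5 -1/5 0; 4/5 3/5 0; 0 0 1]
M⁻¹ · (-11/20, 37/5)ᵀ = (-9/4, 4)ᵀ

p = (-9/4, 4)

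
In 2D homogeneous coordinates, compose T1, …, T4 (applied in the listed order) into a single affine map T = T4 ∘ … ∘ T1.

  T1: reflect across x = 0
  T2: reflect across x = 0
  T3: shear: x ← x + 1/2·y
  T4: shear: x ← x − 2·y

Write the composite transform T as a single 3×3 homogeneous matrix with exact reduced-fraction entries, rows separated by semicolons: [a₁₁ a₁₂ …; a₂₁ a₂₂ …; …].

T1 = [-1 0 0; 0 1 0; 0 0 1]
T2·T1 = [1 0 0; 0 1 0; 0 0 1]
T3·…·T1 = [1 1/2 0; 0 1 0; 0 0 1]
T4·…·T1 = [1 -3/2 0; 0 1 0; 0 0 1]

T = [1 -3/2 0; 0 1 0; 0 0 1]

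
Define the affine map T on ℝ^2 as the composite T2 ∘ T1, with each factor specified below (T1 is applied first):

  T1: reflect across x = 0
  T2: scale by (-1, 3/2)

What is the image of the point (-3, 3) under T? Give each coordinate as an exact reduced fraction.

T(p) = (-3, 9/2)

T1 reflect across x = 0: (-3, 3) → (3, 3)
T2 scale by (-1, 3/2): (3, 3) → (-3, 9/2)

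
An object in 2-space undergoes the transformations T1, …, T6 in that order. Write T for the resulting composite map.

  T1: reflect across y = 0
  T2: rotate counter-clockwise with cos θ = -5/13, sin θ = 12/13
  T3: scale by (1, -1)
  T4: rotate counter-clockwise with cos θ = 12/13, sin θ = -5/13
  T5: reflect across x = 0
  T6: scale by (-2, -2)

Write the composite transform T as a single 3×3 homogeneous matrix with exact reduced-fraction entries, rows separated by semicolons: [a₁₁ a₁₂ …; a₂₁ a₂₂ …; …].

T = [-240/169 238/169 0; 238/169 240/169 0; 0 0 1]

T1 = [1 0 0; 0 -1 0; 0 0 1]
T2·T1 = [-5/13 12/13 0; 12/13 5/13 0; 0 0 1]
T3·…·T1 = [-5/13 12/13 0; -12/13 -5/13 0; 0 0 1]
T4·…·T1 = [-120/169 119/169 0; -119/169 -120/169 0; 0 0 1]
T5·…·T1 = [120/169 -119/169 0; -119/169 -120/169 0; 0 0 1]
T6·…·T1 = [-240/169 238/169 0; 238/169 240/169 0; 0 0 1]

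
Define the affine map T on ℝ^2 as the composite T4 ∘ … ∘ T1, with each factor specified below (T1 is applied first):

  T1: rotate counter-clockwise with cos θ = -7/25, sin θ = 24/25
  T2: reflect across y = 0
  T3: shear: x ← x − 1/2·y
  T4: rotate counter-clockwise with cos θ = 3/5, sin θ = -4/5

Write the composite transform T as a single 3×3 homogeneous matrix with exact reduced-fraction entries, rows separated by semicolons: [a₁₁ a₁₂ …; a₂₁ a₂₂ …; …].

T1 = [-7/25 -24/25 0; 24/25 -7/25 0; 0 0 1]
T2·T1 = [-7/25 -24/25 0; -24/25 7/25 0; 0 0 1]
T3·…·T1 = [1/5 -11/10 0; -24/25 7/25 0; 0 0 1]
T4·…·T1 = [-81/125 -109/250 0; -92/125 131/125 0; 0 0 1]

T = [-81/125 -109/250 0; -92/125 131/125 0; 0 0 1]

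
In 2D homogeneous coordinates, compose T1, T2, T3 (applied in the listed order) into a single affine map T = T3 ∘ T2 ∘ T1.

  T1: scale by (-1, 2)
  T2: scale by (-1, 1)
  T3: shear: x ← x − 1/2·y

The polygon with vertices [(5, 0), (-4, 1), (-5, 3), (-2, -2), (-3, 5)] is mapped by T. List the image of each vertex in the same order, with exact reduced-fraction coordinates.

T1 scale by (-1, 2): (5, 0) → (-5, 0); (-4, 1) → (4, 2); (-5, 3) → (5, 6); (-2, -2) → (2, -4); (-3, 5) → (3, 10)
T2 scale by (-1, 1): (-5, 0) → (5, 0); (4, 2) → (-4, 2); (5, 6) → (-5, 6); (2, -4) → (-2, -4); (3, 10) → (-3, 10)
T3 shear: x ← x − 1/2·y: (5, 0) → (5, 0); (-4, 2) → (-5, 2); (-5, 6) → (-8, 6); (-2, -4) → (0, -4); (-3, 10) → (-8, 10)

image vertices: (5, 0), (-5, 2), (-8, 6), (0, -4), (-8, 10)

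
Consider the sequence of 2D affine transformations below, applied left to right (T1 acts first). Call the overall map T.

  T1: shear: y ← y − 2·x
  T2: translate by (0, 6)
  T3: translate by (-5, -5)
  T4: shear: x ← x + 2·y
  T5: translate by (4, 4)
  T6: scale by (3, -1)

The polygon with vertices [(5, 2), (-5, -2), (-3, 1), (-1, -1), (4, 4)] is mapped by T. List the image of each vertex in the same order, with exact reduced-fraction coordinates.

T1 shear: y ← y − 2·x: (5, 2) → (5, -8); (-5, -2) → (-5, 8); (-3, 1) → (-3, 7); (-1, -1) → (-1, 1); (4, 4) → (4, -4)
T2 translate by (0, 6): (5, -8) → (5, -2); (-5, 8) → (-5, 14); (-3, 7) → (-3, 13); (-1, 1) → (-1, 7); (4, -4) → (4, 2)
T3 translate by (-5, -5): (5, -2) → (0, -7); (-5, 14) → (-10, 9); (-3, 13) → (-8, 8); (-1, 7) → (-6, 2); (4, 2) → (-1, -3)
T4 shear: x ← x + 2·y: (0, -7) → (-14, -7); (-10, 9) → (8, 9); (-8, 8) → (8, 8); (-6, 2) → (-2, 2); (-1, -3) → (-7, -3)
T5 translate by (4, 4): (-14, -7) → (-10, -3); (8, 9) → (12, 13); (8, 8) → (12, 12); (-2, 2) → (2, 6); (-7, -3) → (-3, 1)
T6 scale by (3, -1): (-10, -3) → (-30, 3); (12, 13) → (36, -13); (12, 12) → (36, -12); (2, 6) → (6, -6); (-3, 1) → (-9, -1)

image vertices: (-30, 3), (36, -13), (36, -12), (6, -6), (-9, -1)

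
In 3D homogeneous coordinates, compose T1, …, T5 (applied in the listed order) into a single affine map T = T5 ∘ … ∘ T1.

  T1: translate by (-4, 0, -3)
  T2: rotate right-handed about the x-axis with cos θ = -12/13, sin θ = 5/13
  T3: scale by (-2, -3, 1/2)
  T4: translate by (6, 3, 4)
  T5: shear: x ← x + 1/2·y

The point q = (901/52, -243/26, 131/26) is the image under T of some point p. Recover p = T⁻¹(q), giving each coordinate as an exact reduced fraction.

p = (-4, -3, -1/2)

T1 = [1 0 0 -4; 0 1 0 0; 0 0 1 -3; 0 0 0 1]
T2·T1 = [1 0 0 -4; 0 -12/13 -5/13 15/13; 0 5/13 -12/13 36/13; 0 0 0 1]
T3·…·T1 = [-2 0 0 8; 0 36/13 15/13 -45/13; 0 5/26 -6/13 18/13; 0 0 0 1]
T4·…·T1 = [-2 0 0 14; 0 36/13 15/13 -6/13; 0 5/26 -6/13 70/13; 0 0 0 1]
T5·…·T1 = [-2 18/13 15/26 179/13; 0 36/13 15/13 -6/13; 0 5/26 -6/13 70/13; 0 0 0 1]
det M = 3; M⁻¹ = [-1/2 1/4 0 7; 0 4/13 10/13 -4; 0 5/39 -24/13 10; 0 0 0 1]
M⁻¹ · (901/52, -243/26, 131/26)ᵀ = (-4, -3, -1/2)ᵀ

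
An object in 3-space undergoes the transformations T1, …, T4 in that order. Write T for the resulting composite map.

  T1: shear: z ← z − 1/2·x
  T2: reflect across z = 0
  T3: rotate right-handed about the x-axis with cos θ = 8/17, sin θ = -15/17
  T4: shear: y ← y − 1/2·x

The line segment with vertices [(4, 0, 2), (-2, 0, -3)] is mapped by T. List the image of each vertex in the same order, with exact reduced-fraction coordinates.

image vertices: (4, -2, 0), (-2, 47/17, 16/17)

T1 shear: z ← z − 1/2·x: (4, 0, 2) → (4, 0, 0); (-2, 0, -3) → (-2, 0, -2)
T2 reflect across z = 0: (4, 0, 0) → (4, 0, 0); (-2, 0, -2) → (-2, 0, 2)
T3 rotate right-handed about the x-axis with cos θ = 8/17, sin θ = -15/17: (4, 0, 0) → (4, 0, 0); (-2, 0, 2) → (-2, 30/17, 16/17)
T4 shear: y ← y − 1/2·x: (4, 0, 0) → (4, -2, 0); (-2, 30/17, 16/17) → (-2, 47/17, 16/17)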